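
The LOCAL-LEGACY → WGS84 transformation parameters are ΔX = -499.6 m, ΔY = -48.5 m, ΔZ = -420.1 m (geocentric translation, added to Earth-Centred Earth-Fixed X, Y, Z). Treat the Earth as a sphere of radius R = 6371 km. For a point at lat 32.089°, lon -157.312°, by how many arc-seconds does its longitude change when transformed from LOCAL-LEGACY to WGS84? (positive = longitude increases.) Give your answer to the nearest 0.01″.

Δλ = -5.65″

sin φ = 0.531236, cos φ = 0.847224, sin λ = -0.385713, cos λ = -0.922619.
East component: ΔE = −sin λ·ΔX + cos λ·ΔY = −(-0.385713)(-499.6) + (-0.922619)(-48.5) = -147.96 m.
1° of latitude spans πR/180 = 111195 m; at latitude φ, 1° of longitude spans that × cos φ = 94207.0 m, so Δλ = -147.96 / 94207.0 × 3600 = -5.654″.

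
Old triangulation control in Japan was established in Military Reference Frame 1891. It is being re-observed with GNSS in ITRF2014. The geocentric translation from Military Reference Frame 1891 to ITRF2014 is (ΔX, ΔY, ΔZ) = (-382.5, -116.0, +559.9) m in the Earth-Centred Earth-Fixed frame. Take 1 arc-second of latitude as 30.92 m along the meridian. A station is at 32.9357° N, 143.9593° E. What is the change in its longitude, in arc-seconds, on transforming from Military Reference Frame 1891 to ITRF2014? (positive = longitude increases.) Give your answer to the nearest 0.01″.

Δλ = 12.29″

sin φ = 0.543697, cos φ = 0.839281, sin λ = 0.588360, cos λ = -0.808599.
East component: ΔE = −sin λ·ΔX + cos λ·ΔY = −(0.588360)(-382.5) + (-0.808599)(-116.0) = 318.85 m.
1° of latitude spans 3600 × 30.92 = 111312 m; at latitude φ, 1° of longitude spans that × cos φ = 93422.1 m, so Δλ = 318.85 / 93422.1 × 3600 = 12.287″.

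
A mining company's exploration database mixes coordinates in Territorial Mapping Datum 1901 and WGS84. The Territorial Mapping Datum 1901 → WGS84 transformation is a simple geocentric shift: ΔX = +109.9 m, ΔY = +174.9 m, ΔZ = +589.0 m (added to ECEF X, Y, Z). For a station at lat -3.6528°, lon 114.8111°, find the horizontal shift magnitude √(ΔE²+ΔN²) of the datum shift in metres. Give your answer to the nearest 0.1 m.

At φ = -3.6528°, λ = 114.8111°: sin φ = -0.063710, cos φ = 0.997968, sin λ = 0.907696, cos λ = -0.419628.
ΔE = −sin λ·ΔX + cos λ·ΔY = −(0.907696)·(109.9) + (-0.419628)·(174.9) = -173.15 m.
ΔN = −sin φ cos λ·ΔX − sin φ sin λ·ΔY + cos φ·ΔZ = −(-0.063710)(-0.419628)(109.9) − (-0.063710)(0.907696)(174.9) + (0.997968)(589.0) = 594.98 m.
Horizontal magnitude = √(ΔE² + ΔN²) = √((-173.15)² + 594.98²) = 619.66 m.

619.7 m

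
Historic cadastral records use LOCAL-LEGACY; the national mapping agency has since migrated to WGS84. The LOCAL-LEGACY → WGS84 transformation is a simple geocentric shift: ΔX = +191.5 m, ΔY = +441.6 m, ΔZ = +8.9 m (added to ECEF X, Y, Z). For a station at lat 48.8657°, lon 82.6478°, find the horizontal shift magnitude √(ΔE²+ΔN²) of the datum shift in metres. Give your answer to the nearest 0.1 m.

At φ = 48.8657°, λ = 82.6478°: sin φ = 0.753170, cos φ = 0.657826, sin λ = 0.991778, cos λ = 0.127968.
ΔE = −sin λ·ΔX + cos λ·ΔY = −(0.991778)·(191.5) + (0.127968)·(441.6) = -133.41 m.
ΔN = −sin φ cos λ·ΔX − sin φ sin λ·ΔY + cos φ·ΔZ = −(0.753170)(0.127968)(191.5) − (0.753170)(0.991778)(441.6) + (0.657826)(8.9) = -342.47 m.
Horizontal magnitude = √(ΔE² + ΔN²) = √((-133.41)² + (-342.47)²) = 367.54 m.

367.5 m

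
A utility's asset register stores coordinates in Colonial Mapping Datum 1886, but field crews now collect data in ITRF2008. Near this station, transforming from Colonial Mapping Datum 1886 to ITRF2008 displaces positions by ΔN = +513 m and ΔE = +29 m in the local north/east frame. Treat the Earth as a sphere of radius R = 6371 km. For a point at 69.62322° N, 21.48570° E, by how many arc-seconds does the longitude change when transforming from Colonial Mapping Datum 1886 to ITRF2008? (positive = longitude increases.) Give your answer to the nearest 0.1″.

Δλ = 2.7″

At latitude 69.62322°, cos φ = 0.348192.
One radian of longitude at latitude φ spans R cos φ, so Δλ = ΔE / (R cos φ) = 29.0 / (6371000 × 0.348192) = 1.3073e-05 rad = 2.696″.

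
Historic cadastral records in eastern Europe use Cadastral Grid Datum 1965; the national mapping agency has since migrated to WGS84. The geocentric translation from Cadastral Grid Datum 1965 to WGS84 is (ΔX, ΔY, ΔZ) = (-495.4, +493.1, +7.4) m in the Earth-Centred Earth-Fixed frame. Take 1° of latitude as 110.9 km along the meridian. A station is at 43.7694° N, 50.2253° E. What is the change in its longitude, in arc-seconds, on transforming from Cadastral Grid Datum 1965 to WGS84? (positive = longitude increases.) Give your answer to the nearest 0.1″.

Δλ = 31.3″

sin φ = 0.691758, cos φ = 0.722130, sin λ = 0.768566, cos λ = 0.639770.
East component: ΔE = −sin λ·ΔX + cos λ·ΔY = −(0.768566)(-495.4) + (0.639770)(493.1) = 696.22 m.
1° of latitude spans 110900 m; at latitude φ, 1° of longitude spans that × cos φ = 80084.2 m, so Δλ = 696.22 / 80084.2 × 3600 = 31.297″.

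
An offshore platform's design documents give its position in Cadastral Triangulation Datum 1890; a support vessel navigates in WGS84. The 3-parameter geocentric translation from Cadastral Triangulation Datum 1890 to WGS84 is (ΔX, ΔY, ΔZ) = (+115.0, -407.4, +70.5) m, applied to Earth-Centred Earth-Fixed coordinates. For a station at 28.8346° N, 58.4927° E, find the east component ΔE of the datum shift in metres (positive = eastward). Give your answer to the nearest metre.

ΔE = -311 m

At φ = 28.8346°, λ = 58.4927°: sin φ = 0.482283, cos φ = 0.876016, sin λ = 0.852574, cos λ = 0.522607.
ΔE = −sin λ·ΔX + cos λ·ΔY = −(0.852574)·(115.0) + (0.522607)·(-407.4) = -310.96 m.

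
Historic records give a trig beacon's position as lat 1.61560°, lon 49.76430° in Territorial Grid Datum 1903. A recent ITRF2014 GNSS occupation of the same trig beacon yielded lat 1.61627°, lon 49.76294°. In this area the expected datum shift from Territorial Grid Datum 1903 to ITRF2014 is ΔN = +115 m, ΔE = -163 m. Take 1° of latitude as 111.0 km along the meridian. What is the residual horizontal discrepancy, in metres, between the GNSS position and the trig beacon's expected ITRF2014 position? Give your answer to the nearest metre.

42 m

Observed coordinate differences: Δφ = +0.00067°, Δλ = -0.00136°.
Converting to metres (1° lat = 111000 m, cos φ = 0.999602): observed ΔN = 74.4 m, observed ΔE = -150.9 m.
Subtracting the expected shift leaves a residual of 74.4 − (115) = -40.6 m north and -150.9 − (-163) = 12.1 m east.
Residual distance = √((-40.6)² + 12.1²) = 42.4 m.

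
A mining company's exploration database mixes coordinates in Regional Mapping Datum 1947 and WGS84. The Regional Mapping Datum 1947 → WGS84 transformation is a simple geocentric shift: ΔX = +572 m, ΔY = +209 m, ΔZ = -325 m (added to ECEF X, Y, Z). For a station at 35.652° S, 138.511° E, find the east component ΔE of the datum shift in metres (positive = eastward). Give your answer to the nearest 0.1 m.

The local east axis at (φ, λ) is (−sin λ, cos λ, 0), so ΔE = −sin(138.511°)·572 + cos(138.511°)·209 = -535.49 m.

ΔE = -535.5 m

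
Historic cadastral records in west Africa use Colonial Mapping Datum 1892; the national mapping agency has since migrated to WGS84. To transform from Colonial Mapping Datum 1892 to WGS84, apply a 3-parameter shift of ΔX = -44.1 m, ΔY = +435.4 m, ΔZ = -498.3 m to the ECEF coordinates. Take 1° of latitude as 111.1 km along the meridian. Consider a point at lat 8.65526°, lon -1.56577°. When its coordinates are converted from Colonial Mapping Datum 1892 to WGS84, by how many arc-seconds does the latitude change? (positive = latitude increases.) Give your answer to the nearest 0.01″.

sin φ = 0.150489, cos φ = 0.988612, sin λ = -0.027324, cos λ = 0.999627.
North component: ΔN = −sin φ cos λ·ΔX − sin φ sin λ·ΔY + cos φ·ΔZ = −(0.150489)(0.999627)(-44.1) − (0.150489)(-0.027324)(435.4) + (0.988612)(-498.3) = -484.20 m.
1° of latitude spans 111100 m, so Δφ = -484.20 / 111100 × 3600 = -15.690″.

Δφ = -15.69″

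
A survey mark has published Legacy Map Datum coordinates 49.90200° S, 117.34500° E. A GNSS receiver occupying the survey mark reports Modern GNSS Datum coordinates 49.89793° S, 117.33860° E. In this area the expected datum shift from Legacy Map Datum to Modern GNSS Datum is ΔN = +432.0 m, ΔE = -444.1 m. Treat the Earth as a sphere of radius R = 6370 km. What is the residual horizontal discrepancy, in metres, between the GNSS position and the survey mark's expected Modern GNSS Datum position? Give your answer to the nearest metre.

Observed coordinate differences: Δφ = +0.00407°, Δλ = -0.00640°.
Converting to metres (1° lat = 111177 m, cos φ = 0.644097): observed ΔN = 452.5 m, observed ΔE = -458.3 m.
Subtracting the expected shift leaves a residual of 452.5 − (432.0) = 20.5 m north and -458.3 − (-444.1) = -14.2 m east.
Residual distance = √(20.5² + (-14.2)²) = 24.9 m.

25 m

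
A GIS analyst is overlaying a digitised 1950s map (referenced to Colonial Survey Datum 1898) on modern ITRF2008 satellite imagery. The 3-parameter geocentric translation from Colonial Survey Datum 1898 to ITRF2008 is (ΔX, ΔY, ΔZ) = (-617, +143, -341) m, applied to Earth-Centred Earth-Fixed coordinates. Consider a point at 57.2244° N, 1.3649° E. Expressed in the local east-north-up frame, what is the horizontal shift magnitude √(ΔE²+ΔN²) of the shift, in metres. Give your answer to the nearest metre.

The local east axis at (φ, λ) is (−sin λ, cos λ, 0), so ΔE = −sin(1.3649°)·(-617) + cos(1.3649°)·143 = 157.66 m.
The local north axis is (−sin φ cos λ, −sin φ sin λ, cos φ), giving ΔN = 518.625 − 2.864 − 184.600 = 331.16 m.
Horizontal magnitude = √(ΔE² + ΔN²) = √(157.66² + 331.16²) = 366.77 m.

367 m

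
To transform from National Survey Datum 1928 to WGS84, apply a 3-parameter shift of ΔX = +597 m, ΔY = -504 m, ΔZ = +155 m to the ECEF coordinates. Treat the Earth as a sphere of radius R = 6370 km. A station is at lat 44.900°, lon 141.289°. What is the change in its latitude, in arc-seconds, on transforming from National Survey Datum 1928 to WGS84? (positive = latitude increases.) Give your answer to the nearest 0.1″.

sin φ = 0.705872, cos φ = 0.708340, sin λ = 0.625392, cos λ = -0.780310.
North component: ΔN = −sin φ cos λ·ΔX − sin φ sin λ·ΔY + cos φ·ΔZ = −(0.705872)(-0.780310)(597) − (0.705872)(0.625392)(-504) + (0.708340)(155) = 661.11 m.
1° of latitude spans πR/180 = 111177 m, so Δφ = 661.11 / 111177 × 3600 = 21.407″.

Δφ = 21.4″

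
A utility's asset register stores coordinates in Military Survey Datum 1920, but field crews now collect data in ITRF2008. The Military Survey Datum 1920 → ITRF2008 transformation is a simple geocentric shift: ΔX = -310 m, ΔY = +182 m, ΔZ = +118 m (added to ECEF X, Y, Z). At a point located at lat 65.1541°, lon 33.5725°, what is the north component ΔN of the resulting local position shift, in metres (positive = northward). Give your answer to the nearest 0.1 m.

ΔN = 192.6 m

The local north axis is (−sin φ cos λ, −sin φ sin λ, cos φ), giving ΔN = 234.381 − 91.329 + 49.581 = 192.63 m.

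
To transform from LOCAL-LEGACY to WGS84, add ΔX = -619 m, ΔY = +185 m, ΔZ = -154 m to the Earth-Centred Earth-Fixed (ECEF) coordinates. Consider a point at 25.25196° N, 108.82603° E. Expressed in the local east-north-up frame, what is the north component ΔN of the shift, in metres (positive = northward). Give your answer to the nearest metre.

The local north axis is (−sin φ cos λ, −sin φ sin λ, cos φ), giving ΔN = -85.213 − 74.699 − 139.284 = -299.20 m.

ΔN = -299 m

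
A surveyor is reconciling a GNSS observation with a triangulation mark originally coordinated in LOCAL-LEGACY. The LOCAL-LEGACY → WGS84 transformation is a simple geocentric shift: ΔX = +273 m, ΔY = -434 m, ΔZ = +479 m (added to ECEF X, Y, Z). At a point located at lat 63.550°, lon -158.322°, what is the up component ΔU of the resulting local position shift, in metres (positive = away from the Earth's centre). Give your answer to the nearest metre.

The local up (radial) axis is (cos φ cos λ, cos φ sin λ, sin φ), giving ΔU = -112.999 + 71.407 + 428.860 = 387.27 m.

ΔU = 387 m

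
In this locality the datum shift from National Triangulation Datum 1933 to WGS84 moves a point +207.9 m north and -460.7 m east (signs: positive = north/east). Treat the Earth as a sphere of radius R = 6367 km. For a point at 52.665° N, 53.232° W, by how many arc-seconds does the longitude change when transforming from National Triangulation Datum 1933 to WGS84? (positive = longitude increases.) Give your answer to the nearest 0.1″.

At latitude 52.665°, cos φ = 0.606474.
One radian of longitude at latitude φ spans R cos φ, so Δλ = ΔE / (R cos φ) = -460.7 / (6367000 × 0.606474) = -1.1931e-04 rad = -24.609″.

Δλ = -24.6″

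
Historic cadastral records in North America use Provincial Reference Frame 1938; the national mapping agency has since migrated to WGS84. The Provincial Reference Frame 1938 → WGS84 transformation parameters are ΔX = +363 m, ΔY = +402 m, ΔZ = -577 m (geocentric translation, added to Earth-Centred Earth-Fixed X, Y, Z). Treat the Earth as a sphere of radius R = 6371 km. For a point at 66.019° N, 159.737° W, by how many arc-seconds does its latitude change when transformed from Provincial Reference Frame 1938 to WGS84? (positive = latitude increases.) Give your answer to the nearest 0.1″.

sin φ = 0.913680, cos φ = 0.406434, sin λ = -0.346330, cos λ = -0.938113.
North component: ΔN = −sin φ cos λ·ΔX − sin φ sin λ·ΔY + cos φ·ΔZ = −(0.913680)(-0.938113)(363) − (0.913680)(-0.346330)(402) + (0.406434)(-577) = 203.83 m.
1° of latitude spans πR/180 = 111195 m, so Δφ = 203.83 / 111195 × 3600 = 6.599″.

Δφ = 6.6″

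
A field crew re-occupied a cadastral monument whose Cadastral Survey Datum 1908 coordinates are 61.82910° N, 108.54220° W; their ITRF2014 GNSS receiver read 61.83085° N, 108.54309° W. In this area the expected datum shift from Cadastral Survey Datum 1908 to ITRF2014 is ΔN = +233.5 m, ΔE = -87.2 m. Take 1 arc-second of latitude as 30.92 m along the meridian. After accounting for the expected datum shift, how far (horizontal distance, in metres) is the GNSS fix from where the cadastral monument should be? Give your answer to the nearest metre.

56 m

Observed coordinate differences: Δφ = +0.00175°, Δλ = -0.00089°.
Converting to metres (1° lat = 111312 m, cos φ = 0.472103): observed ΔN = 194.8 m, observed ΔE = -46.8 m.
Subtracting the expected shift leaves a residual of 194.8 − (233.5) = -38.7 m north and -46.8 − (-87.2) = 40.4 m east.
Residual distance = √((-38.7)² + 40.4²) = 56.0 m.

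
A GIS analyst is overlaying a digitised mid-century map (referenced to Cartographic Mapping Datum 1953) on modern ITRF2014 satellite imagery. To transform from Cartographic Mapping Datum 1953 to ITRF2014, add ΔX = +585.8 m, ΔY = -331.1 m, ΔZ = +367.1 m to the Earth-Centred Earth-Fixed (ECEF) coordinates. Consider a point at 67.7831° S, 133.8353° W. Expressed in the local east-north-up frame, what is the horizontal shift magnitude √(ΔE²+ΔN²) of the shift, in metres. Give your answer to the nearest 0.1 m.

652.1 m

The local east axis at (φ, λ) is (−sin λ, cos λ, 0), so ΔE = −sin(-133.8353°)·585.8 + cos(-133.8353°)·(-331.1) = 651.87 m.
The local north axis is (−sin φ cos λ, −sin φ sin λ, cos φ), giving ΔN = -375.597 + 221.102 + 138.806 = -15.69 m.
Horizontal magnitude = √(ΔE² + ΔN²) = √(651.87² + (-15.69)²) = 652.06 m.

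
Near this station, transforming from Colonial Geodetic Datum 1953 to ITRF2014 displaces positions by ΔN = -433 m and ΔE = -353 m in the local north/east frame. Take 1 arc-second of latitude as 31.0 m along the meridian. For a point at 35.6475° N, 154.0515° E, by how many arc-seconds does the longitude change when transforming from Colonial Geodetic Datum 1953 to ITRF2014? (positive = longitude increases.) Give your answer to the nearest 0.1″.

Δλ = -14.0″

At latitude 35.6475°, cos φ = 0.812618.
1″ of longitude at this latitude = 31.00 × cos φ = 25.1912 m, so Δλ = -353.0 / 25.1912 = -14.013″.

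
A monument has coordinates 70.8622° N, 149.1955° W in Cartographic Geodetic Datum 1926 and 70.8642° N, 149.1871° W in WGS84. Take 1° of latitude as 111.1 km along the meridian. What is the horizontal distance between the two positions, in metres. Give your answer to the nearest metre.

378 m

Δφ = 70.8642° − 70.8622° = +0.0020°; Δλ = -149.1871° − -149.1955° = +0.0084°.
ΔN = Δφ × 111100 = 222.2 m; ΔE = Δλ × 111100 × cos(70.8622°) = +0.0084 × 111100 × 0.327841 = 306.0 m.
Distance = √(ΔE² + ΔN²) = √(306.0² + 222.2²) = 378.1 m.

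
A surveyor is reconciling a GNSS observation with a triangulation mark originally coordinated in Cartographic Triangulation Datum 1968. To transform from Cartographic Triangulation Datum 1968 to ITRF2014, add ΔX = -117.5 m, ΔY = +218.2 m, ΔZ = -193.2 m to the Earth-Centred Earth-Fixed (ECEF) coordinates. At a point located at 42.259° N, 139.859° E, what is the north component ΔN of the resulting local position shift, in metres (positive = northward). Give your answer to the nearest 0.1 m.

ΔN = -298.0 m

The local north axis is (−sin φ cos λ, −sin φ sin λ, cos φ), giving ΔN = -60.405 − 94.596 − 142.990 = -297.99 m.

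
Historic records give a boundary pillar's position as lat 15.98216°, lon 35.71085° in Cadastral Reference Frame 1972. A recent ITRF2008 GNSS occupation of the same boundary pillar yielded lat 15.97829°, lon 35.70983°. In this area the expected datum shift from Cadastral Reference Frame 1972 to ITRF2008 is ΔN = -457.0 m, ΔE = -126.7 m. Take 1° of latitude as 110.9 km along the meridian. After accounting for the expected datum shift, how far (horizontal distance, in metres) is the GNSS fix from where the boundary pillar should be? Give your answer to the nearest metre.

Observed coordinate differences: Δφ = -0.00387°, Δλ = -0.00102°.
Converting to metres (1° lat = 110900 m, cos φ = 0.961347): observed ΔN = -429.2 m, observed ΔE = -108.7 m.
Subtracting the expected shift leaves a residual of -429.2 − (-457.0) = 27.8 m north and -108.7 − (-126.7) = 18.0 m east.
Residual distance = √(27.8² + 18.0²) = 33.1 m.

33 m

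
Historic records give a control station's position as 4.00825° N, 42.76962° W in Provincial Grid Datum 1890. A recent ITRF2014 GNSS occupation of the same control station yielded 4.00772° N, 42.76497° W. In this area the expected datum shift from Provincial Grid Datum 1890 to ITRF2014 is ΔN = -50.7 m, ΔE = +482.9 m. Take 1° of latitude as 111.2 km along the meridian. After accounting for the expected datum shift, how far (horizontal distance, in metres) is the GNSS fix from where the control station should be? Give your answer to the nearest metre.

Observed coordinate differences: Δφ = -0.00053°, Δλ = +0.00465°.
Converting to metres (1° lat = 111200 m, cos φ = 0.997554): observed ΔN = -58.9 m, observed ΔE = 515.8 m.
Subtracting the expected shift leaves a residual of -58.9 − (-50.7) = -8.2 m north and 515.8 − (482.9) = 32.9 m east.
Residual distance = √((-8.2)² + 32.9²) = 33.9 m.

34 m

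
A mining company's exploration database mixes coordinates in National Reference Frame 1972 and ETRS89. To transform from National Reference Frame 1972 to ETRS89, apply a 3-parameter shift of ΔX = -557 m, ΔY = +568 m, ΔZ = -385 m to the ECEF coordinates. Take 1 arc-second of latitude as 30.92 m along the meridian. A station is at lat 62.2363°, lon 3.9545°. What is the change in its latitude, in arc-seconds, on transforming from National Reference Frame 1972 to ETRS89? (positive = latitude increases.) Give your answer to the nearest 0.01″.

Δφ = 8.98″

sin φ = 0.884876, cos φ = 0.465826, sin λ = 0.068964, cos λ = 0.997619.
North component: ΔN = −sin φ cos λ·ΔX − sin φ sin λ·ΔY + cos φ·ΔZ = −(0.884876)(0.997619)(-557) − (0.884876)(0.068964)(568) + (0.465826)(-385) = 277.70 m.
1° of latitude spans 3600 × 30.92 = 111312 m, so Δφ = 277.70 / 111312 × 3600 = 8.981″.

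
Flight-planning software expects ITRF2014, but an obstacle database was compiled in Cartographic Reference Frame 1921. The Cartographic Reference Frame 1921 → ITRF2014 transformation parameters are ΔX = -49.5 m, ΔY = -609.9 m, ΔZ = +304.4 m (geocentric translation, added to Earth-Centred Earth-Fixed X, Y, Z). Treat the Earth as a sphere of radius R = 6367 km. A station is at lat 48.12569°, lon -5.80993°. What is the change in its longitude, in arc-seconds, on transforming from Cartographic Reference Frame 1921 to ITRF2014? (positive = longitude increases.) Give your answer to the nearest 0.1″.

Δλ = -29.7″

sin φ = 0.744611, cos φ = 0.667499, sin λ = -0.101229, cos λ = 0.994863.
East component: ΔE = −sin λ·ΔX + cos λ·ΔY = −(-0.101229)(-49.5) + (0.994863)(-609.9) = -611.78 m.
1° of latitude spans πR/180 = 111125 m; at latitude φ, 1° of longitude spans that × cos φ = 74175.9 m, so Δλ = -611.78 / 74175.9 × 3600 = -29.692″.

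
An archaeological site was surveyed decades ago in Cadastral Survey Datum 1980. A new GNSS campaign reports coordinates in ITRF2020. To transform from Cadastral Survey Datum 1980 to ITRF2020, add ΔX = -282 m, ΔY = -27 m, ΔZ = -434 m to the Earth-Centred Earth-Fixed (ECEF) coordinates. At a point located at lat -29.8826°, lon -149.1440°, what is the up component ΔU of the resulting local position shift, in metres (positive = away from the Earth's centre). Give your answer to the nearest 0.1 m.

The local up (radial) axis is (cos φ cos λ, cos φ sin λ, sin φ), giving ΔU = 209.900 + 12.007 + 216.229 = 438.14 m.

ΔU = 438.1 m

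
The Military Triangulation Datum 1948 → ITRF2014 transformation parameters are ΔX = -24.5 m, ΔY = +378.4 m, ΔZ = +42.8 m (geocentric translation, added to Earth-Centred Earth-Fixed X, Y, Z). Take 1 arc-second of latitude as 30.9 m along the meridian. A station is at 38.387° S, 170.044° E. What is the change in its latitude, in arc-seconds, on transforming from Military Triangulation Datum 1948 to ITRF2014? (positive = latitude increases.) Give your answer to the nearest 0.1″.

Δφ = 2.9″

sin φ = -0.620970, cos φ = 0.783834, sin λ = 0.172892, cos λ = -0.984941.
North component: ΔN = −sin φ cos λ·ΔX − sin φ sin λ·ΔY + cos φ·ΔZ = −(-0.620970)(-0.984941)(-24.5) − (-0.620970)(0.172892)(378.4) + (0.783834)(42.8) = 89.16 m.
1° of latitude spans 3600 × 30.90 = 111240 m, so Δφ = 89.16 / 111240 × 3600 = 2.885″.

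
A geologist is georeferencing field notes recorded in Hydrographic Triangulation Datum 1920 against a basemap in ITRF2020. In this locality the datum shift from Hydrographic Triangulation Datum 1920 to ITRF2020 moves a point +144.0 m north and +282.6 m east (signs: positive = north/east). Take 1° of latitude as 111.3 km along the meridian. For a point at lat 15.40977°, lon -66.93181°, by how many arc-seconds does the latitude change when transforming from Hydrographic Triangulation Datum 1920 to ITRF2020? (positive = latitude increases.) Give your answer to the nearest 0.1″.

1° of latitude = 111.3 km, so Δφ = 144.0 / 111300 = 0.0012938° = 4.658″.

Δφ = 4.7″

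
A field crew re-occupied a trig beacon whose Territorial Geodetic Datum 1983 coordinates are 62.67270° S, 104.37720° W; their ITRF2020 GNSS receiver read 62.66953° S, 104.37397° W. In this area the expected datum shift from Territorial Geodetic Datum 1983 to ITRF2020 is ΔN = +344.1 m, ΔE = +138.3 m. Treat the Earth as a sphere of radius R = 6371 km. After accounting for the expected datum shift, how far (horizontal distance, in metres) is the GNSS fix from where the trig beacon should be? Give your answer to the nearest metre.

Observed coordinate differences: Δφ = +0.00317°, Δλ = +0.00323°.
Converting to metres (1° lat = 111195 m, cos φ = 0.459073): observed ΔN = 352.5 m, observed ΔE = 164.9 m.
Subtracting the expected shift leaves a residual of 352.5 − (344.1) = 8.4 m north and 164.9 − (138.3) = 26.6 m east.
Residual distance = √(8.4² + 26.6²) = 27.9 m.

28 m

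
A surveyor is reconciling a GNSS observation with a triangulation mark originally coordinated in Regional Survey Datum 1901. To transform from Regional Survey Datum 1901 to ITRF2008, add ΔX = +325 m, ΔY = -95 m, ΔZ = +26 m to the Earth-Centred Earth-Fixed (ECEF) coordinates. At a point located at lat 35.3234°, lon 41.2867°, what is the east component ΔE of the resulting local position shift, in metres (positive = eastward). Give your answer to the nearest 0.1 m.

ΔE = -285.8 m

At φ = 35.3234°, λ = 41.2867°: sin φ = 0.578191, cos φ = 0.815902, sin λ = 0.659827, cos λ = 0.751417.
ΔE = −sin λ·ΔX + cos λ·ΔY = −(0.659827)·(325) + (0.751417)·(-95) = -285.83 m.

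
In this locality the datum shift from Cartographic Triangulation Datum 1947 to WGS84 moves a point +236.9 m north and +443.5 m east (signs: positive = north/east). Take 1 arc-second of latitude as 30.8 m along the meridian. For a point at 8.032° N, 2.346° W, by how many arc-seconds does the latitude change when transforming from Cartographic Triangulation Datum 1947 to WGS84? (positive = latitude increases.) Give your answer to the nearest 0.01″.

1″ of latitude = 30.80 m, so Δφ = 236.9 / 30.80 = 7.692″.

Δφ = 7.69″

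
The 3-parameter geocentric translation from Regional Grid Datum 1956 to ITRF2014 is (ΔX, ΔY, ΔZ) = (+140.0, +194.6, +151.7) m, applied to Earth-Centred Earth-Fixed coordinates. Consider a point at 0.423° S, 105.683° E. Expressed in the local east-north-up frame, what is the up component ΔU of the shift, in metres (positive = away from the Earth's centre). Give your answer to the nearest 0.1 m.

ΔU = 148.4 m

The local up (radial) axis is (cos φ cos λ, cos φ sin λ, sin φ), giving ΔU = -37.843 + 187.350 − 1.120 = 148.39 m.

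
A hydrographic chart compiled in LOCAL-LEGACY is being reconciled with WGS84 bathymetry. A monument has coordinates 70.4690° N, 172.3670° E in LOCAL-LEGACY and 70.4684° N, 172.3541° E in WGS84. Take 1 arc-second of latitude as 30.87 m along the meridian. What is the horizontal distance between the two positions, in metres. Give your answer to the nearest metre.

Δφ = 70.4684° − 70.4690° = -0.0006°; Δλ = 172.3541° − 172.3670° = -0.0129°.
1° of latitude = 3600 × 30.87 = 111132 m.
ΔN = Δφ × 111132 = -66.7 m; ΔE = Δλ × 111132 × cos(70.4690°) = -0.0129 × 111132 × 0.334317 = -479.3 m.
Distance = √(ΔE² + ΔN²) = √((-479.3)² + (-66.7)²) = 483.9 m.

484 m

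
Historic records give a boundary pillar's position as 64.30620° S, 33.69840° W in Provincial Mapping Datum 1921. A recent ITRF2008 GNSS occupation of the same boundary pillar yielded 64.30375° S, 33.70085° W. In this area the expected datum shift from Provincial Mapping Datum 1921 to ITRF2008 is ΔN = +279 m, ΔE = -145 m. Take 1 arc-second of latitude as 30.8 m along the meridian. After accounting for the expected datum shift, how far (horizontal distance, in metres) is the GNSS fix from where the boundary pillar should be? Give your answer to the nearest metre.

Observed coordinate differences: Δφ = +0.00245°, Δλ = -0.00245°.
Converting to metres (1° lat = 110880 m, cos φ = 0.433562): observed ΔN = 271.7 m, observed ΔE = -117.8 m.
Subtracting the expected shift leaves a residual of 271.7 − (279) = -7.3 m north and -117.8 − (-145) = 27.2 m east.
Residual distance = √((-7.3)² + 27.2²) = 28.2 m.

28 m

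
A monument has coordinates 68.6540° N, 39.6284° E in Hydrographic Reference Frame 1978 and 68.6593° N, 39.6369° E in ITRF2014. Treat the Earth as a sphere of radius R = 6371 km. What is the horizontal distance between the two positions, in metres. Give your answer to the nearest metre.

682 m

Δφ = 68.6593° − 68.6540° = +0.0053°; Δλ = 39.6369° − 39.6284° = +0.0085°.
1° along a meridian = πR/180 = 111195 m.
ΔN = Δφ × 111195 = 589.3 m; ΔE = Δλ × 111195 × cos(68.6540°) = +0.0085 × 111195 × 0.363999 = 344.0 m.
Distance = √(ΔE² + ΔN²) = √(344.0² + 589.3²) = 682.4 m.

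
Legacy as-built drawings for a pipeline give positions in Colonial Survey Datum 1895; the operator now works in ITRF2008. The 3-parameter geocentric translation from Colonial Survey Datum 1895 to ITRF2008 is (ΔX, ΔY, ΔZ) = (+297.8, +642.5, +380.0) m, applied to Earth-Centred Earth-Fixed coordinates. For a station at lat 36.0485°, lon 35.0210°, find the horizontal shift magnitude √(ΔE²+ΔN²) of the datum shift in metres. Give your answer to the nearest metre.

359 m

The local east axis at (φ, λ) is (−sin λ, cos λ, 0), so ΔE = −sin(35.0210°)·297.8 + cos(35.0210°)·642.5 = 355.27 m.
The local north axis is (−sin φ cos λ, −sin φ sin λ, cos φ), giving ΔN = -143.517 − 216.978 + 307.237 = -53.26 m.
Horizontal magnitude = √(ΔE² + ΔN²) = √(355.27² + (-53.26)²) = 359.24 m.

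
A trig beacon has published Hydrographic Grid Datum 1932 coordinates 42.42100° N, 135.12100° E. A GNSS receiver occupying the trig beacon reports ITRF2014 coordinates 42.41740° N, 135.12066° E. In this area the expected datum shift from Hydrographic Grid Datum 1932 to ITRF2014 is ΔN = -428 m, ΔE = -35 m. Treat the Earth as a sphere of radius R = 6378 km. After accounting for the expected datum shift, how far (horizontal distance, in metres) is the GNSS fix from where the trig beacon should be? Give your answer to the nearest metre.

Observed coordinate differences: Δφ = -0.00360°, Δλ = -0.00034°.
Converting to metres (1° lat = 111317 m, cos φ = 0.738208): observed ΔN = -400.7 m, observed ΔE = -27.9 m.
Subtracting the expected shift leaves a residual of -400.7 − (-428) = 27.3 m north and -27.9 − (-35) = 7.1 m east.
Residual distance = √(27.3² + 7.1²) = 28.2 m.

28 m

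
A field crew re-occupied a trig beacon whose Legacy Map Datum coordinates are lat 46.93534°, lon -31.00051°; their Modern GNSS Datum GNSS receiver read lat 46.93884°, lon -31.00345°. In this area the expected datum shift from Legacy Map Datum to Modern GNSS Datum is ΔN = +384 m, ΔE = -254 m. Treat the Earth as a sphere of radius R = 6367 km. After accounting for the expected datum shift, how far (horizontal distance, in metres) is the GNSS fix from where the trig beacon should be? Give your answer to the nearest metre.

31 m

Observed coordinate differences: Δφ = +0.00350°, Δλ = -0.00294°.
Converting to metres (1° lat = 111125 m, cos φ = 0.682823): observed ΔN = 388.9 m, observed ΔE = -223.1 m.
Subtracting the expected shift leaves a residual of 388.9 − (384) = 4.9 m north and -223.1 − (-254) = 30.9 m east.
Residual distance = √(4.9² + 30.9²) = 31.3 m.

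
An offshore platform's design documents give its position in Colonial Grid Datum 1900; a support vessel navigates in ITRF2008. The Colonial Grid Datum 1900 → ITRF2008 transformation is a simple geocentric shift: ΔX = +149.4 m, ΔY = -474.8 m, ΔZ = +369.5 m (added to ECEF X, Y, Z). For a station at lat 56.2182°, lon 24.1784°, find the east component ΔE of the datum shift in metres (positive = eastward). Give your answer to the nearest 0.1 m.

ΔE = -494.3 m

At φ = 56.2182°, λ = 24.1784°: sin φ = 0.831161, cos φ = 0.556032, sin λ = 0.409579, cos λ = 0.912275.
ΔE = −sin λ·ΔX + cos λ·ΔY = −(0.409579)·(149.4) + (0.912275)·(-474.8) = -494.34 m.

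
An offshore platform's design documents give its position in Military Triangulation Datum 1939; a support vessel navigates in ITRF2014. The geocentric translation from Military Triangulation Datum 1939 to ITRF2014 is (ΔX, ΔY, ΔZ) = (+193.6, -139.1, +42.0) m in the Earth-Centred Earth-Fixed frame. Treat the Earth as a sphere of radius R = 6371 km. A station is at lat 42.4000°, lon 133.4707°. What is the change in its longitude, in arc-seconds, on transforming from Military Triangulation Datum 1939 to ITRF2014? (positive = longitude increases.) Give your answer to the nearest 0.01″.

sin φ = 0.674302, cos φ = 0.738455, sin λ = 0.725726, cos λ = -0.687984.
East component: ΔE = −sin λ·ΔX + cos λ·ΔY = −(0.725726)(193.6) + (-0.687984)(-139.1) = -44.80 m.
1° of latitude spans πR/180 = 111195 m; at latitude φ, 1° of longitude spans that × cos φ = 82112.5 m, so Δλ = -44.80 / 82112.5 × 3600 = -1.964″.

Δλ = -1.96″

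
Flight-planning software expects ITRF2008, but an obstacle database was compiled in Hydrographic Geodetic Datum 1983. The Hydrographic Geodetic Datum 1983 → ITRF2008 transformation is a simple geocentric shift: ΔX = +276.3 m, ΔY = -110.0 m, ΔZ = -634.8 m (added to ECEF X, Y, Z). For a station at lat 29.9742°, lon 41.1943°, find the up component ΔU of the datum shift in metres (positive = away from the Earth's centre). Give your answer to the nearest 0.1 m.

At φ = 29.9742°, λ = 41.1943°: sin φ = 0.499610, cos φ = 0.866250, sin λ = 0.658615, cos λ = 0.752480.
ΔU = cos φ cos λ·ΔX + cos φ sin λ·ΔY + sin φ·ΔZ = (0.866250)(0.752480)(276.3) + (0.866250)(0.658615)(-110.0) + (0.499610)(-634.8) = -199.81 m.

ΔU = -199.8 m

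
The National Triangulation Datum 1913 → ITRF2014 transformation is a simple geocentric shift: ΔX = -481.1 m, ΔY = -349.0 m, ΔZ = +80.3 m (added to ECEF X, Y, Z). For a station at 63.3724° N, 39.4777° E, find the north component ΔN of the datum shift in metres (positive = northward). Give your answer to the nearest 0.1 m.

At φ = 63.3724°, λ = 39.4777°: sin φ = 0.893938, cos φ = 0.448190, sin λ = 0.635778, cos λ = 0.771872.
ΔN = −sin φ cos λ·ΔX − sin φ sin λ·ΔY + cos φ·ΔZ = −(0.893938)(0.771872)(-481.1) − (0.893938)(0.635778)(-349.0) + (0.448190)(80.3) = 566.30 m.

ΔN = 566.3 m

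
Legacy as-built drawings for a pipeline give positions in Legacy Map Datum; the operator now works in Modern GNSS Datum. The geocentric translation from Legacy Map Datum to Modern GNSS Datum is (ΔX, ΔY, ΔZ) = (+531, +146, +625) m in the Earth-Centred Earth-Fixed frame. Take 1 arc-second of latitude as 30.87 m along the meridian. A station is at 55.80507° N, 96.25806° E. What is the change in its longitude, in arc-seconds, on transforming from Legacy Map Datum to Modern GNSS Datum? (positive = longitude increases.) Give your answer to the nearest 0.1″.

Δλ = -31.3″

sin φ = 0.827130, cos φ = 0.562010, sin λ = 0.994041, cos λ = -0.109007.
East component: ΔE = −sin λ·ΔX + cos λ·ΔY = −(0.994041)(531) + (-0.109007)(146) = -543.75 m.
1° of latitude spans 3600 × 30.87 = 111132 m; at latitude φ, 1° of longitude spans that × cos φ = 62457.3 m, so Δλ = -543.75 / 62457.3 × 3600 = -31.341″.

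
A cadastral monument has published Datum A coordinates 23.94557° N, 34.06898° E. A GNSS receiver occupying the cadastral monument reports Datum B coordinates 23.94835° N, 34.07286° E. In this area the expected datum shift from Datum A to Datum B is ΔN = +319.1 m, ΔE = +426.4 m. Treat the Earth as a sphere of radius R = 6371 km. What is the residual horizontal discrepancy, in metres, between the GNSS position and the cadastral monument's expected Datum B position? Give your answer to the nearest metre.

Observed coordinate differences: Δφ = +0.00278°, Δλ = +0.00388°.
Converting to metres (1° lat = 111195 m, cos φ = 0.913931): observed ΔN = 309.1 m, observed ΔE = 394.3 m.
Subtracting the expected shift leaves a residual of 309.1 − (319.1) = -10.0 m north and 394.3 − (426.4) = -32.1 m east.
Residual distance = √((-10.0)² + (-32.1)²) = 33.6 m.

34 m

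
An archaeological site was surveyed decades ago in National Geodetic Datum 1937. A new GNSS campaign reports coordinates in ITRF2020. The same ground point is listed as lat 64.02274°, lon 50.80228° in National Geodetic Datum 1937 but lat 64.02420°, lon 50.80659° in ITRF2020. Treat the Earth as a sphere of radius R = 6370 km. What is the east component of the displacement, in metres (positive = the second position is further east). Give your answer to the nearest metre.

Δφ = 64.02420° − 64.02274° = +0.00146°; Δλ = 50.80659° − 50.80228° = +0.00431°.
1° along a meridian = πR/180 = 111177 m.
ΔN = Δφ × 111177 = 162.3 m; ΔE = Δλ × 111177 × cos(64.02274°) = +0.00431 × 111177 × 0.438014 = 209.9 m.

ΔE = 210 m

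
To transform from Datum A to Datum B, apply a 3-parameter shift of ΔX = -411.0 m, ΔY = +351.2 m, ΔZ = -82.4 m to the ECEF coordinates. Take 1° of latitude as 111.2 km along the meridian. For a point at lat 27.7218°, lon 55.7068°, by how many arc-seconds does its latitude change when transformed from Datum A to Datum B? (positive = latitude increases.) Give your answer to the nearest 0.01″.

Δφ = -3.24″

sin φ = 0.465179, cos φ = 0.885217, sin λ = 0.826165, cos λ = 0.563428.
North component: ΔN = −sin φ cos λ·ΔX − sin φ sin λ·ΔY + cos φ·ΔZ = −(0.465179)(0.563428)(-411.0) − (0.465179)(0.826165)(351.2) + (0.885217)(-82.4) = -100.19 m.
1° of latitude spans 111200 m, so Δφ = -100.19 / 111200 × 3600 = -3.244″.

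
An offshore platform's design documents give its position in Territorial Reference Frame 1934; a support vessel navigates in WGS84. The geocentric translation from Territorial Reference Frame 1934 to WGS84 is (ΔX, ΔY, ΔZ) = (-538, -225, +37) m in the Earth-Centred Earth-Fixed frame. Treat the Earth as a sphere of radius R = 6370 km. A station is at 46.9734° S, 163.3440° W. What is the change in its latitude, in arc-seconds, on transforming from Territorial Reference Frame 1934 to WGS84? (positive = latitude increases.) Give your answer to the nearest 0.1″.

sin φ = -0.731037, cos φ = 0.682338, sin λ = -0.286625, cos λ = -0.958043.
North component: ΔN = −sin φ cos λ·ΔX − sin φ sin λ·ΔY + cos φ·ΔZ = −(-0.731037)(-0.958043)(-538) − (-0.731037)(-0.286625)(-225) + (0.682338)(37) = 449.19 m.
1° of latitude spans πR/180 = 111177 m, so Δφ = 449.19 / 111177 × 3600 = 14.545″.

Δφ = 14.5″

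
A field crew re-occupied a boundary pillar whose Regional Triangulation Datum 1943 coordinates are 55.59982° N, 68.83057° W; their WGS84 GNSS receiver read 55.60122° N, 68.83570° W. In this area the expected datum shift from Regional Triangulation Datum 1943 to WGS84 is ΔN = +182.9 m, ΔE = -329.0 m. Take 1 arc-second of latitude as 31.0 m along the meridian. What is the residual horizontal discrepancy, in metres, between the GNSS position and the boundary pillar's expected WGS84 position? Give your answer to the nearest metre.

27 m

Observed coordinate differences: Δφ = +0.00140°, Δλ = -0.00513°.
Converting to metres (1° lat = 111600 m, cos φ = 0.564970): observed ΔN = 156.2 m, observed ΔE = -323.4 m.
Subtracting the expected shift leaves a residual of 156.2 − (182.9) = -26.7 m north and -323.4 − (-329.0) = 5.6 m east.
Residual distance = √((-26.7)² + 5.6²) = 27.2 m.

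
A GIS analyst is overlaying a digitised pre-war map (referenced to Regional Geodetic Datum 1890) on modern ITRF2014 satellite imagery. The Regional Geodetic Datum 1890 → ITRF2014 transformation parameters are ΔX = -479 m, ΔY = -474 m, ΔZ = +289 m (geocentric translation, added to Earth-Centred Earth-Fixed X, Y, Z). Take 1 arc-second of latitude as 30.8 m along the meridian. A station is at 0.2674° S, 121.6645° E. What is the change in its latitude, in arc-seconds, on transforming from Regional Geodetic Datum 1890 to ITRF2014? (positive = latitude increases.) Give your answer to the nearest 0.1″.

Δφ = 9.4″

sin φ = -0.004667, cos φ = 0.999989, sin λ = 0.851137, cos λ = -0.524944.
North component: ΔN = −sin φ cos λ·ΔX − sin φ sin λ·ΔY + cos φ·ΔZ = −(-0.004667)(-0.524944)(-479) − (-0.004667)(0.851137)(-474) + (0.999989)(289) = 288.29 m.
1° of latitude spans 3600 × 30.80 = 110880 m, so Δφ = 288.29 / 110880 × 3600 = 9.360″.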